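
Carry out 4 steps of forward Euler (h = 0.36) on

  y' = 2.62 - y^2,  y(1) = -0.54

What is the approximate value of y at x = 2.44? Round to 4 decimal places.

Euler: y_{n+1} = y_n + h·f(x_n, y_n).
x=1.000000, y=-0.540000: f=2.328400 → y ← -0.540000 + 0.36·2.328400 = 0.298224
x=1.360000, y=0.298224: f=2.531062 → y ← 0.298224 + 0.36·2.531062 = 1.209406
x=1.720000, y=1.209406: f=1.157336 → y ← 1.209406 + 0.36·1.157336 = 1.626047
x=2.080000, y=1.626047: f=-0.024030 → y ← 1.626047 + 0.36·(-0.024030) = 1.617397
y(2.44) ≈ 1.6174

1.6174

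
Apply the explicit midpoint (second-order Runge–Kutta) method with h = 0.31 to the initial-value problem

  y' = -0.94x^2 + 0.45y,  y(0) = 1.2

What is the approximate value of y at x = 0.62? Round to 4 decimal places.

1.5119

Midpoint: k1 = f(x_n, y_n); k2 = f(x_n + h/2, y_n + (h/2)·k1); y_{n+1} = y_n + h·k2.
x=0.000000, y=1.200000:
  k1 = f(0.000000, 1.200000) = 0.540000
  k2 = f(0.155000, 1.283700) = 0.555082
  y ← 1.200000 + 0.31·0.555082 = 1.372075
x=0.310000, y=1.372075:
  k1 = f(0.310000, 1.372075) = 0.527100
  k2 = f(0.465000, 1.453776) = 0.450948
  y ← 1.372075 + 0.31·0.450948 = 1.511869
y(0.62) ≈ 1.5119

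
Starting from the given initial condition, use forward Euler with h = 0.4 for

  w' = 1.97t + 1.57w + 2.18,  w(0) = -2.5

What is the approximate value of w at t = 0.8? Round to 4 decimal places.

-4.0191

Euler: w_{n+1} = w_n + h·f(t_n, w_n).
t=0.000000, w=-2.500000: f=-1.745000 → w ← -2.500000 + 0.4·(-1.745000) = -3.198000
t=0.400000, w=-3.198000: f=-2.052860 → w ← -3.198000 + 0.4·(-2.052860) = -4.019144
w(0.8) ≈ -4.0191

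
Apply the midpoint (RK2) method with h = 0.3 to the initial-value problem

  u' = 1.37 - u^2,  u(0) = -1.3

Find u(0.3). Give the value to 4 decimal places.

-1.4341

Midpoint: k1 = f(x_n, u_n); k2 = f(x_n + h/2, u_n + (h/2)·k1); u_{n+1} = u_n + h·k2.
x=0.000000, u=-1.300000:
  k1 = f(0.000000, -1.300000) = -0.320000
  k2 = f(0.150000, -1.348000) = -0.447104
  u ← -1.300000 + 0.3·(-0.447104) = -1.434131
u(0.3) ≈ -1.4341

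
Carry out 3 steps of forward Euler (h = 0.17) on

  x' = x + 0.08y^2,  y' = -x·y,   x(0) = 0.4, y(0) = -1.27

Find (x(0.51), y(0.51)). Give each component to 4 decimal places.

0.7090, -0.9758

Euler on (x,y): x_{n+1} = x_n + h·x', y_{n+1} = y_n + h·y'.
0.000000: (0.400000, -1.270000); f=(0.529032, 0.508000) → (0.489935, -1.183640)
0.170000: (0.489935, -1.183640); f=(0.602016, 0.579907) → (0.592278, -1.085056)
0.340000: (0.592278, -1.085056); f=(0.686466, 0.642655) → (0.708977, -0.975804)
(x(0.51), y(0.51)) ≈ (0.7090, -0.9758)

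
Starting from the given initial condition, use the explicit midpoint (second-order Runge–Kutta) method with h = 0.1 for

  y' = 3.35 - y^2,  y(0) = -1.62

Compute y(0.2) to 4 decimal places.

Midpoint: k1 = f(t_n, y_n); k2 = f(t_n + h/2, y_n + (h/2)·k1); y_{n+1} = y_n + h·k2.
t=0.000000, y=-1.620000:
  k1 = f(0.000000, -1.620000) = 0.725600
  k2 = f(0.050000, -1.583720) = 0.841831
  y ← -1.620000 + 0.1·0.841831 = -1.535817
t=0.100000, y=-1.535817:
  k1 = f(0.100000, -1.535817) = 0.991266
  k2 = f(0.150000, -1.486254) = 1.141050
  y ← -1.535817 + 0.1·1.141050 = -1.421712
y(0.2) ≈ -1.4217

-1.4217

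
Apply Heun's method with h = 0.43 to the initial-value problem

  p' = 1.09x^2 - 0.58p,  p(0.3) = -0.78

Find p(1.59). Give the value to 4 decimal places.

Heun: k1 = f(x_n, p_n); k2 = f(x_n + h, p_n + h·k1); p_{n+1} = p_n + (h/2)·(k1 + k2).
x=0.300000, p=-0.780000:
  k1 = f(0.300000, -0.780000) = 0.550500
  k2 = f(0.730000, -0.543285) = 0.895966
  p ← -0.780000 + (0.43/2)·(0.550500 + 0.895966) = -0.469010
x=0.730000, p=-0.469010:
  k1 = f(0.730000, -0.469010) = 0.852887
  k2 = f(1.160000, -0.102268) = 1.526020
  p ← -0.469010 + (0.43/2)·(0.852887 + 1.526020) = 0.042455
x=1.160000, p=0.042455:
  k1 = f(1.160000, 0.042455) = 1.442080
  k2 = f(1.590000, 0.662550) = 2.371350
  p ← 0.042455 + (0.43/2)·(1.442080 + 2.371350) = 0.862343
p(1.59) ≈ 0.8623

0.8623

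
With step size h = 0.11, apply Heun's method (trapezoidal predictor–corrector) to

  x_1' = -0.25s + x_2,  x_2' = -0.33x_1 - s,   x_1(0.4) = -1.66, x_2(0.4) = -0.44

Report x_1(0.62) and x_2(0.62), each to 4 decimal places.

Heun on (x_1,x_2): k1 = f(s_n, state_n); k2 = f(s_n + h, state_n + h·k1); state_{n+1} = state_n + (h/2)·(k1 + k2).
0.400000: (-1.660000, -0.440000)
  k1 = (-0.540000, 0.147800)
  predictor → (-1.719400, -0.423742)
  k2 = (-0.551242, 0.057402)
  → (-1.720018, -0.428714)
0.510000: (-1.720018, -0.428714)
  k1 = (-0.556214, 0.057606)
  predictor → (-1.781202, -0.422377)
  k2 = (-0.577377, -0.032203)
  → (-1.782366, -0.427317)
(x_1(0.62), x_2(0.62)) ≈ (-1.7824, -0.4273)

-1.7824, -0.4273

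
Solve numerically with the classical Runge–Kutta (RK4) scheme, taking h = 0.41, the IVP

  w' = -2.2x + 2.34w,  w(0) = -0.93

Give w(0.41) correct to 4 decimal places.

RK4: k1 = f(x_n, w_n); k2 = f(x_n + h/2, w_n + (h/2)·k1); k3 = f(x_n + h/2, w_n + (h/2)·k2); k4 = f(x_n + h, w_n + h·k3); w_{n+1} = w_n + (h/6)·(k1 + 2k2 + 2k3 + k4).
x=0.000000, w=-0.930000:
  k1 = f(0.000000, -0.930000) = -2.176200
  k2 = f(0.205000, -1.376121) = -3.671123
  k3 = f(0.205000, -1.682580) = -4.388238
  k4 = f(0.410000, -2.729177) = -7.288275
  w ← -0.930000 + (0.41/6)·(k1 + 2k2 + 2k3 + k4) = -2.678185
w(0.41) ≈ -2.6782

-2.6782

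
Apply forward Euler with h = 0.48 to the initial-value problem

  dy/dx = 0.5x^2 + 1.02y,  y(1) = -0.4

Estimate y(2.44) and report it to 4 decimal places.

Euler: y_{n+1} = y_n + h·f(x_n, y_n).
x=1.000000, y=-0.400000: f=0.092000 → y ← -0.400000 + 0.48·0.092000 = -0.355840
x=1.480000, y=-0.355840: f=0.732243 → y ← -0.355840 + 0.48·0.732243 = -0.004363
x=1.960000, y=-0.004363: f=1.916349 → y ← -0.004363 + 0.48·1.916349 = 0.915484
y(2.44) ≈ 0.9155

0.9155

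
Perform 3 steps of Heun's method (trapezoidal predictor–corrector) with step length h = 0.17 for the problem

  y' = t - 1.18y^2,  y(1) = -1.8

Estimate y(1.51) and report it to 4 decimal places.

Heun: k1 = f(t_n, y_n); k2 = f(t_n + h, y_n + h·k1); y_{n+1} = y_n + (h/2)·(k1 + k2).
t=1.000000, y=-1.800000:
  k1 = f(1.000000, -1.800000) = -2.823200
  k2 = f(1.170000, -2.279944) = -4.963811
  y ← -1.800000 + (0.17/2)·(-2.823200 + (-4.963811)) = -2.461896
t=1.170000, y=-2.461896:
  k1 = f(1.170000, -2.461896) = -5.981899
  k2 = f(1.340000, -3.478819) = -12.940572
  y ← -2.461896 + (0.17/2)·(-5.981899 + (-12.940572)) = -4.070306
t=1.340000, y=-4.070306:
  k1 = f(1.340000, -4.070306) = -18.209521
  k2 = f(1.510000, -7.165925) = -59.083561
  y ← -4.070306 + (0.17/2)·(-18.209521 + (-59.083561)) = -10.640218
y(1.51) ≈ -10.6402

-10.6402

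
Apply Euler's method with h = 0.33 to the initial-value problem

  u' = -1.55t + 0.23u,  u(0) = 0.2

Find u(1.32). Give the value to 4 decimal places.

-0.7970

Euler: u_{n+1} = u_n + h·f(t_n, u_n).
t=0.000000, u=0.200000: f=0.046000 → u ← 0.200000 + 0.33·0.046000 = 0.215180
t=0.330000, u=0.215180: f=-0.462009 → u ← 0.215180 + 0.33·(-0.462009) = 0.062717
t=0.660000, u=0.062717: f=-1.008575 → u ← 0.062717 + 0.33·(-1.008575) = -0.270113
t=0.990000, u=-0.270113: f=-1.596626 → u ← -0.270113 + 0.33·(-1.596626) = -0.796999
u(1.32) ≈ -0.7970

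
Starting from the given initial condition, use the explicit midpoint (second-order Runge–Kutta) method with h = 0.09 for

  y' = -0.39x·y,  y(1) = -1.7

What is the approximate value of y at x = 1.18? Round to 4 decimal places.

-1.5747

Midpoint: k1 = f(x_n, y_n); k2 = f(x_n + h/2, y_n + (h/2)·k1); y_{n+1} = y_n + h·k2.
x=1.000000, y=-1.700000:
  k1 = f(1.000000, -1.700000) = 0.663000
  k2 = f(1.045000, -1.670165) = 0.680676
  y ← -1.700000 + 0.09·0.680676 = -1.638739
x=1.090000, y=-1.638739:
  k1 = f(1.090000, -1.638739) = 0.696628
  k2 = f(1.135000, -1.607391) = 0.711512
  y ← -1.638739 + 0.09·0.711512 = -1.574703
y(1.18) ≈ -1.5747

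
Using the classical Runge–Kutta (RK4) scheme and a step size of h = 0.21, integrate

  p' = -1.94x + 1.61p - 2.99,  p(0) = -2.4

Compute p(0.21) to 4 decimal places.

RK4: k1 = f(x_n, p_n); k2 = f(x_n + h/2, p_n + (h/2)·k1); k3 = f(x_n + h/2, p_n + (h/2)·k2); k4 = f(x_n + h, p_n + h·k3); p_{n+1} = p_n + (h/6)·(k1 + 2k2 + 2k3 + k4).
x=0.000000, p=-2.400000:
  k1 = f(0.000000, -2.400000) = -6.854000
  k2 = f(0.105000, -3.119670) = -8.216369
  k3 = f(0.105000, -3.262719) = -8.446677
  k4 = f(0.210000, -4.173802) = -10.117222
  p ← -2.400000 + (0.21/6)·(k1 + 2k2 + 2k3 + k4) = -4.160406
p(0.21) ≈ -4.1604

-4.1604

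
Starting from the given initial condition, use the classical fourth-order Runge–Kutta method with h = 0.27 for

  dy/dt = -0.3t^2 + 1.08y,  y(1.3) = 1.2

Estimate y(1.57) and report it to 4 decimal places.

RK4: k1 = f(t_n, y_n); k2 = f(t_n + h/2, y_n + (h/2)·k1); k3 = f(t_n + h/2, y_n + (h/2)·k2); k4 = f(t_n + h, y_n + h·k3); y_{n+1} = y_n + (h/6)·(k1 + 2k2 + 2k3 + k4).
t=1.300000, y=1.200000:
  k1 = f(1.300000, 1.200000) = 0.789000
  k2 = f(1.435000, 1.306515) = 0.793269
  k3 = f(1.435000, 1.307091) = 0.793891
  k4 = f(1.570000, 1.414351) = 0.788029
  y ← 1.200000 + (0.27/6)·(k1 + 2k2 + 2k3 + k4) = 1.413811
y(1.57) ≈ 1.4138

1.4138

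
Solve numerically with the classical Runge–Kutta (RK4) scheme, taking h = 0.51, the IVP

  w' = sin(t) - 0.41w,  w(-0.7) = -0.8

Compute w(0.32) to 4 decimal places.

RK4: k1 = f(t_n, w_n); k2 = f(t_n + h/2, w_n + (h/2)·k1); k3 = f(t_n + h/2, w_n + (h/2)·k2); k4 = f(t_n + h, w_n + h·k3); w_{n+1} = w_n + (h/6)·(k1 + 2k2 + 2k3 + k4).
t=-0.700000, w=-0.800000:
  k1 = f(-0.700000, -0.800000) = -0.316218
  k2 = f(-0.445000, -0.880636) = -0.069397
  k3 = f(-0.445000, -0.817696) = -0.095202
  k4 = f(-0.190000, -0.848553) = 0.159048
  w ← -0.800000 + (0.51/6)·(k1 + 2k2 + 2k3 + k4) = -0.841341
t=-0.190000, w=-0.841341:
  k1 = f(-0.190000, -0.841341) = 0.156091
  k2 = f(0.065000, -0.801538) = 0.393585
  k3 = f(0.065000, -0.740977) = 0.368755
  k4 = f(0.320000, -0.653276) = 0.582410
  w ← -0.841341 + (0.51/6)·(k1 + 2k2 + 2k3 + k4) = -0.648971
w(0.32) ≈ -0.6490

-0.6490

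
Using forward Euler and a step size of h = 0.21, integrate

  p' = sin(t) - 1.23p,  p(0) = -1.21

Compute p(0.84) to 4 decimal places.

-0.1549

Euler: p_{n+1} = p_n + h·f(t_n, p_n).
t=0.000000, p=-1.210000: f=1.488300 → p ← -1.210000 + 0.21·1.488300 = -0.897457
t=0.210000, p=-0.897457: f=1.312332 → p ← -0.897457 + 0.21·1.312332 = -0.621867
t=0.420000, p=-0.621867: f=1.172657 → p ← -0.621867 + 0.21·1.172657 = -0.375609
t=0.630000, p=-0.375609: f=1.051144 → p ← -0.375609 + 0.21·1.051144 = -0.154869
p(0.84) ≈ -0.1549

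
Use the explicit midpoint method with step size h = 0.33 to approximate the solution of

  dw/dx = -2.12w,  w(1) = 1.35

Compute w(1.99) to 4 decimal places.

Midpoint: k1 = f(x_n, w_n); k2 = f(x_n + h/2, w_n + (h/2)·k1); w_{n+1} = w_n + h·k2.
x=1.000000, w=1.350000:
  k1 = f(1.000000, 1.350000) = -2.862000
  k2 = f(1.165000, 0.877770) = -1.860872
  w ← 1.350000 + 0.33·(-1.860872) = 0.735912
x=1.330000, w=0.735912:
  k1 = f(1.330000, 0.735912) = -1.560134
  k2 = f(1.495000, 0.478490) = -1.014399
  w ← 0.735912 + 0.33·(-1.014399) = 0.401160
x=1.660000, w=0.401160:
  k1 = f(1.660000, 0.401160) = -0.850460
  k2 = f(1.825000, 0.260835) = -0.552969
  w ← 0.401160 + 0.33·(-0.552969) = 0.218681
w(1.99) ≈ 0.2187

0.2187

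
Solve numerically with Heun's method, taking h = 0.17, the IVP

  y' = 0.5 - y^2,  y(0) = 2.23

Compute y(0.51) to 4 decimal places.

1.2073

Heun: k1 = f(t_n, y_n); k2 = f(t_n + h, y_n + h·k1); y_{n+1} = y_n + (h/2)·(k1 + k2).
t=0.000000, y=2.230000:
  k1 = f(0.000000, 2.230000) = -4.472900
  k2 = f(0.170000, 1.469607) = -1.659745
  y ← 2.230000 + (0.17/2)·(-4.472900 + (-1.659745)) = 1.708725
t=0.170000, y=1.708725:
  k1 = f(0.170000, 1.708725) = -2.419742
  k2 = f(0.340000, 1.297369) = -1.183167
  y ← 1.708725 + (0.17/2)·(-2.419742 + (-1.183167)) = 1.402478
t=0.340000, y=1.402478:
  k1 = f(0.340000, 1.402478) = -1.466945
  k2 = f(0.510000, 1.153097) = -0.829634
  y ← 1.402478 + (0.17/2)·(-1.466945 + (-0.829634)) = 1.207269
y(0.51) ≈ 1.2073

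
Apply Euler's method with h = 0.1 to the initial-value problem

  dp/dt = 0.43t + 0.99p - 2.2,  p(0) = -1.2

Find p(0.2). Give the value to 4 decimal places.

-1.9068

Euler: p_{n+1} = p_n + h·f(t_n, p_n).
t=0.000000, p=-1.200000: f=-3.388000 → p ← -1.200000 + 0.1·(-3.388000) = -1.538800
t=0.100000, p=-1.538800: f=-3.680412 → p ← -1.538800 + 0.1·(-3.680412) = -1.906841
p(0.2) ≈ -1.9068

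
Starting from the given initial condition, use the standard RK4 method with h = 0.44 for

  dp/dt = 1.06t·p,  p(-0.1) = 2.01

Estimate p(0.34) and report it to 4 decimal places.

2.1257

RK4: k1 = f(t_n, p_n); k2 = f(t_n + h/2, p_n + (h/2)·k1); k3 = f(t_n + h/2, p_n + (h/2)·k2); k4 = f(t_n + h, p_n + h·k3); p_{n+1} = p_n + (h/6)·(k1 + 2k2 + 2k3 + k4).
t=-0.100000, p=2.010000:
  k1 = f(-0.100000, 2.010000) = -0.213060
  k2 = f(0.120000, 1.963127) = 0.249710
  k3 = f(0.120000, 2.064936) = 0.262660
  k4 = f(0.340000, 2.125570) = 0.766056
  p ← 2.010000 + (0.44/6)·(k1 + 2k2 + 2k3 + k4) = 2.125701
p(0.34) ≈ 2.1257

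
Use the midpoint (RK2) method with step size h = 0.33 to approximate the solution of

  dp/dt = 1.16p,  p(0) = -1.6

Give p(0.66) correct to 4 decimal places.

-3.3922

Midpoint: k1 = f(t_n, p_n); k2 = f(t_n + h/2, p_n + (h/2)·k1); p_{n+1} = p_n + h·k2.
t=0.000000, p=-1.600000:
  k1 = f(0.000000, -1.600000) = -1.856000
  k2 = f(0.165000, -1.906240) = -2.211238
  p ← -1.600000 + 0.33·(-2.211238) = -2.329709
t=0.330000, p=-2.329709:
  k1 = f(0.330000, -2.329709) = -2.702462
  k2 = f(0.495000, -2.775615) = -3.219713
  p ← -2.329709 + 0.33·(-3.219713) = -3.392214
p(0.66) ≈ -3.3922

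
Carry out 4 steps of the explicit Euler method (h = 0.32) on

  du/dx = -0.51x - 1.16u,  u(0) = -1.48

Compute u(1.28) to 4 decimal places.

Euler: u_{n+1} = u_n + h·f(x_n, u_n).
x=0.000000, u=-1.480000: f=1.716800 → u ← -1.480000 + 0.32·1.716800 = -0.930624
x=0.320000, u=-0.930624: f=0.916324 → u ← -0.930624 + 0.32·0.916324 = -0.637400
x=0.640000, u=-0.637400: f=0.412984 → u ← -0.637400 + 0.32·0.412984 = -0.505245
x=0.960000, u=-0.505245: f=0.096485 → u ← -0.505245 + 0.32·0.096485 = -0.474370
u(1.28) ≈ -0.4744

-0.4744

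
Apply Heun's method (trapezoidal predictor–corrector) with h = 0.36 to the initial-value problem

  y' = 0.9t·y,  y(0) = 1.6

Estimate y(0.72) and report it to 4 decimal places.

2.0126

Heun: k1 = f(t_n, y_n); k2 = f(t_n + h, y_n + h·k1); y_{n+1} = y_n + (h/2)·(k1 + k2).
t=0.000000, y=1.600000:
  k1 = f(0.000000, 1.600000) = 0.000000
  k2 = f(0.360000, 1.600000) = 0.518400
  y ← 1.600000 + (0.36/2)·(0.000000 + 0.518400) = 1.693312
t=0.360000, y=1.693312:
  k1 = f(0.360000, 1.693312) = 0.548633
  k2 = f(0.720000, 1.890820) = 1.225251
  y ← 1.693312 + (0.36/2)·(0.548633 + 1.225251) = 2.012611
y(0.72) ≈ 2.0126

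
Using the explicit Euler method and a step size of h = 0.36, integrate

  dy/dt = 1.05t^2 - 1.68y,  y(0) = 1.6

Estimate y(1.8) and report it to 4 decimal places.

1.0071

Euler: y_{n+1} = y_n + h·f(t_n, y_n).
t=0.000000, y=1.600000: f=-2.688000 → y ← 1.600000 + 0.36·(-2.688000) = 0.632320
t=0.360000, y=0.632320: f=-0.926218 → y ← 0.632320 + 0.36·(-0.926218) = 0.298882
t=0.720000, y=0.298882: f=0.042199 → y ← 0.298882 + 0.36·0.042199 = 0.314073
t=1.080000, y=0.314073: f=0.697077 → y ← 0.314073 + 0.36·0.697077 = 0.565021
t=1.440000, y=0.565021: f=1.228045 → y ← 0.565021 + 0.36·1.228045 = 1.007117
y(1.8) ≈ 1.0071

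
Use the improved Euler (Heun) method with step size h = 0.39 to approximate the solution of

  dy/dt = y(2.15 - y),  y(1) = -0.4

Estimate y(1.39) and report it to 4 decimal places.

-1.0575

Heun: k1 = f(t_n, y_n); k2 = f(t_n + h, y_n + h·k1); y_{n+1} = y_n + (h/2)·(k1 + k2).
t=1.000000, y=-0.400000:
  k1 = f(1.000000, -0.400000) = -1.020000
  k2 = f(1.390000, -0.797800) = -2.351755
  y ← -0.400000 + (0.39/2)·(-1.020000 + (-2.351755)) = -1.057492
y(1.39) ≈ -1.0575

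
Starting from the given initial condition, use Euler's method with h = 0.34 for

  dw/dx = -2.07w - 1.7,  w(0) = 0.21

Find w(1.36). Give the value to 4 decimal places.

-0.8133

Euler: w_{n+1} = w_n + h·f(x_n, w_n).
x=0.000000, w=0.210000: f=-2.134700 → w ← 0.210000 + 0.34·(-2.134700) = -0.515798
x=0.340000, w=-0.515798: f=-0.632298 → w ← -0.515798 + 0.34·(-0.632298) = -0.730779
x=0.680000, w=-0.730779: f=-0.187287 → w ← -0.730779 + 0.34·(-0.187287) = -0.794457
x=1.020000, w=-0.794457: f=-0.055474 → w ← -0.794457 + 0.34·(-0.055474) = -0.813318
w(1.36) ≈ -0.8133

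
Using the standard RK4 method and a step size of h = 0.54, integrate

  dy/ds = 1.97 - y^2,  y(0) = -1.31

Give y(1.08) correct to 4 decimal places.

RK4: k1 = f(s_n, y_n); k2 = f(s_n + h/2, y_n + (h/2)·k1); k3 = f(s_n + h/2, y_n + (h/2)·k2); k4 = f(s_n + h, y_n + h·k3); y_{n+1} = y_n + (h/6)·(k1 + 2k2 + 2k3 + k4).
s=0.000000, y=-1.310000:
  k1 = f(0.000000, -1.310000) = 0.253900
  k2 = f(0.270000, -1.241447) = 0.428809
  k3 = f(0.270000, -1.194221) = 0.543835
  k4 = f(0.540000, -1.016329) = 0.937075
  y ← -1.310000 + (0.54/6)·(k1 + 2k2 + 2k3 + k4) = -1.027736
s=0.540000, y=-1.027736:
  k1 = f(0.540000, -1.027736) = 0.913758
  k2 = f(0.810000, -0.781022) = 1.360005
  k3 = f(0.810000, -0.660535) = 1.533694
  k4 = f(1.080000, -0.199542) = 1.930183
  y ← -1.027736 + (0.54/6)·(k1 + 2k2 + 2k3 + k4) = -0.250916
y(1.08) ≈ -0.2509

-0.2509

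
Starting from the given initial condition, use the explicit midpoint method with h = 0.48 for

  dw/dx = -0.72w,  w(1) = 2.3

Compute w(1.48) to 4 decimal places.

Midpoint: k1 = f(x_n, w_n); k2 = f(x_n + h/2, w_n + (h/2)·k1); w_{n+1} = w_n + h·k2.
x=1.000000, w=2.300000:
  k1 = f(1.000000, 2.300000) = -1.656000
  k2 = f(1.240000, 1.902560) = -1.369843
  w ← 2.300000 + 0.48·(-1.369843) = 1.642475
w(1.48) ≈ 1.6425

1.6425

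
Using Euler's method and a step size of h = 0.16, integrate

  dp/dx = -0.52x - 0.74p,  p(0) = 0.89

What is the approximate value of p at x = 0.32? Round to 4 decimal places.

Euler: p_{n+1} = p_n + h·f(x_n, p_n).
x=0.000000, p=0.890000: f=-0.658600 → p ← 0.890000 + 0.16·(-0.658600) = 0.784624
x=0.160000, p=0.784624: f=-0.663822 → p ← 0.784624 + 0.16·(-0.663822) = 0.678413
p(0.32) ≈ 0.6784

0.6784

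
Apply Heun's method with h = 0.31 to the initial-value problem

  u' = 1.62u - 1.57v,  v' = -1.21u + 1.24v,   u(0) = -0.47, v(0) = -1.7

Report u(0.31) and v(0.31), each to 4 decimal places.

Heun on (u,v): k1 = f(t_n, state_n); k2 = f(t_n + h, state_n + h·k1); state_{n+1} = state_n + (h/2)·(k1 + k2).
0.000000: (-0.470000, -1.700000)
  k1 = (1.907600, -1.539300)
  predictor → (0.121356, -2.177183)
  k2 = (3.614774, -2.846548)
  → (0.385968, -2.379806)
(u(0.31), v(0.31)) ≈ (0.3860, -2.3798)

0.3860, -2.3798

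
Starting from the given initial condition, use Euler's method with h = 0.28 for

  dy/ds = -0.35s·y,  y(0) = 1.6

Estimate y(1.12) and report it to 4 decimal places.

1.3496

Euler: y_{n+1} = y_n + h·f(s_n, y_n).
s=0.000000, y=1.600000: f=0.000000 → y ← 1.600000 + 0.28·0.000000 = 1.600000
s=0.280000, y=1.600000: f=-0.156800 → y ← 1.600000 + 0.28·(-0.156800) = 1.556096
s=0.560000, y=1.556096: f=-0.304995 → y ← 1.556096 + 0.28·(-0.304995) = 1.470697
s=0.840000, y=1.470697: f=-0.432385 → y ← 1.470697 + 0.28·(-0.432385) = 1.349630
y(1.12) ≈ 1.3496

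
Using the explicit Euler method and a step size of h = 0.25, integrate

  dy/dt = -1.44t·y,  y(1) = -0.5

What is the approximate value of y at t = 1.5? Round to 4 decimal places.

Euler: y_{n+1} = y_n + h·f(t_n, y_n).
t=1.000000, y=-0.500000: f=0.720000 → y ← -0.500000 + 0.25·0.720000 = -0.320000
t=1.250000, y=-0.320000: f=0.576000 → y ← -0.320000 + 0.25·0.576000 = -0.176000
y(1.5) ≈ -0.1760

-0.1760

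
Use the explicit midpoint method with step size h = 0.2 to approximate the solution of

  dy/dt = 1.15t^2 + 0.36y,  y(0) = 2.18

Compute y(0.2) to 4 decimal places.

2.3449

Midpoint: k1 = f(t_n, y_n); k2 = f(t_n + h/2, y_n + (h/2)·k1); y_{n+1} = y_n + h·k2.
t=0.000000, y=2.180000:
  k1 = f(0.000000, 2.180000) = 0.784800
  k2 = f(0.100000, 2.258480) = 0.824553
  y ← 2.180000 + 0.2·0.824553 = 2.344911
y(0.2) ≈ 2.3449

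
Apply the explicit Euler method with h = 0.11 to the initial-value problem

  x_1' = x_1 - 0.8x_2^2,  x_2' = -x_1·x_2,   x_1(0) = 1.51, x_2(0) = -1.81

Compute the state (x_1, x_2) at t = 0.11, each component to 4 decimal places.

1.3878, -1.5094

Euler on (x_1,x_2): x_1_{n+1} = x_1_n + h·x_1', x_2_{n+1} = x_2_n + h·x_2'.
0.000000: (1.510000, -1.810000); f=(-1.110880, 2.733100) → (1.387803, -1.509359)
(x_1(0.11), x_2(0.11)) ≈ (1.3878, -1.5094)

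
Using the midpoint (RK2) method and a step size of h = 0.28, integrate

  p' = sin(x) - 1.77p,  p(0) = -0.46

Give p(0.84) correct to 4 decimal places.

0.1050

Midpoint: k1 = f(x_n, p_n); k2 = f(x_n + h/2, p_n + (h/2)·k1); p_{n+1} = p_n + h·k2.
x=0.000000, p=-0.460000:
  k1 = f(0.000000, -0.460000) = 0.814200
  k2 = f(0.140000, -0.346012) = 0.751984
  p ← -0.460000 + 0.28·0.751984 = -0.249444
x=0.280000, p=-0.249444:
  k1 = f(0.280000, -0.249444) = 0.717872
  k2 = f(0.420000, -0.148942) = 0.671388
  p ← -0.249444 + 0.28·0.671388 = -0.061456
x=0.560000, p=-0.061456:
  k1 = f(0.560000, -0.061456) = 0.639963
  k2 = f(0.700000, 0.028139) = 0.594411
  p ← -0.061456 + 0.28·0.594411 = 0.104980
p(0.84) ≈ 0.1050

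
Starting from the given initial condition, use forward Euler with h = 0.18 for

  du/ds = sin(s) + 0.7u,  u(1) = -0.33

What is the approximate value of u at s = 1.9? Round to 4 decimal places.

Euler: u_{n+1} = u_n + h·f(s_n, u_n).
s=1.000000, u=-0.330000: f=0.610471 → u ← -0.330000 + 0.18·0.610471 = -0.220115
s=1.180000, u=-0.220115: f=0.770525 → u ← -0.220115 + 0.18·0.770525 = -0.081421
s=1.360000, u=-0.081421: f=0.920870 → u ← -0.081421 + 0.18·0.920870 = 0.084336
s=1.540000, u=0.084336: f=1.058561 → u ← 0.084336 + 0.18·1.058561 = 0.274877
s=1.720000, u=0.274877: f=1.181304 → u ← 0.274877 + 0.18·1.181304 = 0.487512
u(1.9) ≈ 0.4875

0.4875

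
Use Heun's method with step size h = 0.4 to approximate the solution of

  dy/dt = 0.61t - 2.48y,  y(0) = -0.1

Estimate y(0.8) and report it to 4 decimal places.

Heun: k1 = f(t_n, y_n); k2 = f(t_n + h, y_n + h·k1); y_{n+1} = y_n + (h/2)·(k1 + k2).
t=0.000000, y=-0.100000:
  k1 = f(0.000000, -0.100000) = 0.248000
  k2 = f(0.400000, -0.000800) = 0.245984
  y ← -0.100000 + (0.4/2)·(0.248000 + 0.245984) = -0.001203
t=0.400000, y=-0.001203:
  k1 = f(0.400000, -0.001203) = 0.246984
  k2 = f(0.800000, 0.097590) = 0.245976
  y ← -0.001203 + (0.4/2)·(0.246984 + 0.245976) = 0.097389
y(0.8) ≈ 0.0974

0.0974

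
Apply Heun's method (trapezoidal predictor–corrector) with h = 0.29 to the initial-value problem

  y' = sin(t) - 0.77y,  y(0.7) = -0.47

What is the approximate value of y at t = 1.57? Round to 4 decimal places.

0.3221

Heun: k1 = f(t_n, y_n); k2 = f(t_n + h, y_n + h·k1); y_{n+1} = y_n + (h/2)·(k1 + k2).
t=0.700000, y=-0.470000:
  k1 = f(0.700000, -0.470000) = 1.006118
  k2 = f(0.990000, -0.178226) = 0.973260
  y ← -0.470000 + (0.29/2)·(1.006118 + 0.973260) = -0.182990
t=0.990000, y=-0.182990:
  k1 = f(0.990000, -0.182990) = 0.976928
  k2 = f(1.280000, 0.100319) = 0.880770
  y ← -0.182990 + (0.29/2)·(0.976928 + 0.880770) = 0.086376
t=1.280000, y=0.086376:
  k1 = f(1.280000, 0.086376) = 0.891506
  k2 = f(1.570000, 0.344913) = 0.734417
  y ← 0.086376 + (0.29/2)·(0.891506 + 0.734417) = 0.322135
y(1.57) ≈ 0.3221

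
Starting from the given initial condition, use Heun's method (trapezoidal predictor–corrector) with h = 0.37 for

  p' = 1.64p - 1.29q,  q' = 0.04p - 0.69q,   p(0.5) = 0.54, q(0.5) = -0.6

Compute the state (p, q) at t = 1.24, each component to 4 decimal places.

2.5822, -0.3293

Heun on (p,q): k1 = f(t_n, state_n); k2 = f(t_n + h, state_n + h·k1); state_{n+1} = state_n + (h/2)·(k1 + k2).
0.500000: (0.540000, -0.600000)
  k1 = (1.659600, 0.435600)
  predictor → (1.154052, -0.438828)
  k2 = (2.458733, 0.348953)
  → (1.301892, -0.454858)
0.870000: (1.301892, -0.454858)
  k1 = (2.721869, 0.365927)
  predictor → (2.308983, -0.319464)
  k2 = (4.198841, 0.312790)
  → (2.582223, -0.329295)
(p(1.24), q(1.24)) ≈ (2.5822, -0.3293)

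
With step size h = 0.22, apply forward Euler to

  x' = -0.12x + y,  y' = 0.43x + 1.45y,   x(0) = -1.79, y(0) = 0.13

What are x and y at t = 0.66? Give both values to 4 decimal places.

-1.6594, -0.3680

Euler on (x,y): x_{n+1} = x_n + h·x', y_{n+1} = y_n + h·y'.
0.000000: (-1.790000, 0.130000); f=(0.344800, -0.581200) → (-1.714144, 0.002136)
0.220000: (-1.714144, 0.002136); f=(0.207833, -0.733985) → (-1.668421, -0.159341)
0.440000: (-1.668421, -0.159341); f=(0.040870, -0.948465) → (-1.659429, -0.368003)
(x(0.66), y(0.66)) ≈ (-1.6594, -0.3680)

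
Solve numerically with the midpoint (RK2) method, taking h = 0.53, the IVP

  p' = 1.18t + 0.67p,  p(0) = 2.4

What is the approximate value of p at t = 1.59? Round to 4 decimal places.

8.9133

Midpoint: k1 = f(t_n, p_n); k2 = f(t_n + h/2, p_n + (h/2)·k1); p_{n+1} = p_n + h·k2.
t=0.000000, p=2.400000:
  k1 = f(0.000000, 2.400000) = 1.608000
  k2 = f(0.265000, 2.826120) = 2.206200
  p ← 2.400000 + 0.53·2.206200 = 3.569286
t=0.530000, p=3.569286:
  k1 = f(0.530000, 3.569286) = 3.016822
  k2 = f(0.795000, 4.368744) = 3.865158
  p ← 3.569286 + 0.53·3.865158 = 5.617820
t=1.060000, p=5.617820:
  k1 = f(1.060000, 5.617820) = 5.014740
  k2 = f(1.325000, 6.946726) = 6.217807
  p ← 5.617820 + 0.53·6.217807 = 8.913258
p(1.59) ≈ 8.9133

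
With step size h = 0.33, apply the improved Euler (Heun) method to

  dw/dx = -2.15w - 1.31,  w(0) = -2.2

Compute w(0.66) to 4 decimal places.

-1.0769

Heun: k1 = f(x_n, w_n); k2 = f(x_n + h, w_n + h·k1); w_{n+1} = w_n + (h/2)·(k1 + k2).
x=0.000000, w=-2.200000:
  k1 = f(0.000000, -2.200000) = 3.420000
  k2 = f(0.330000, -1.071400) = 0.993510
  w ← -2.200000 + (0.33/2)·(3.420000 + 0.993510) = -1.471771
x=0.330000, w=-1.471771:
  k1 = f(0.330000, -1.471771) = 1.854307
  k2 = f(0.660000, -0.859849) = 0.538676
  w ← -1.471771 + (0.33/2)·(1.854307 + 0.538676) = -1.076929
w(0.66) ≈ -1.0769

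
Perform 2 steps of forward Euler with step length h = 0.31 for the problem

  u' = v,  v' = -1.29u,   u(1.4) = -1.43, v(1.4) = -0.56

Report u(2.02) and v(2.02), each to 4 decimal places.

-1.5999, 0.6531

Euler on (u,v): u_{n+1} = u_n + h·u', v_{n+1} = v_n + h·v'.
1.400000: (-1.430000, -0.560000); f=(-0.560000, 1.844700) → (-1.603600, 0.011857)
1.710000: (-1.603600, 0.011857); f=(0.011857, 2.068644) → (-1.599924, 0.653137)
(u(2.02), v(2.02)) ≈ (-1.5999, 0.6531)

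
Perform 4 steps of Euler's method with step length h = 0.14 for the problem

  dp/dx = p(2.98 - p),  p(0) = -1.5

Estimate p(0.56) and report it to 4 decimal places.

Euler: p_{n+1} = p_n + h·f(x_n, p_n).
x=0.000000, p=-1.500000: f=-6.720000 → p ← -1.500000 + 0.14·(-6.720000) = -2.440800
x=0.140000, p=-2.440800: f=-13.231089 → p ← -2.440800 + 0.14·(-13.231089) = -4.293152
x=0.280000, p=-4.293152: f=-31.224752 → p ← -4.293152 + 0.14·(-31.224752) = -8.664618
x=0.420000, p=-8.664618: f=-100.896160 → p ← -8.664618 + 0.14·(-100.896160) = -22.790080
p(0.56) ≈ -22.7901

-22.7901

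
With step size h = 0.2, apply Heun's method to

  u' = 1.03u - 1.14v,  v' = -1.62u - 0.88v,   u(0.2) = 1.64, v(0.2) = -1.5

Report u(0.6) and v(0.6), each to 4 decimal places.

Heun on (u,v): k1 = f(x_n, state_n); k2 = f(x_n + h, state_n + h·k1); state_{n+1} = state_n + (h/2)·(k1 + k2).
0.200000: (1.640000, -1.500000)
  k1 = (3.399200, -1.336800)
  predictor → (2.319840, -1.767360)
  k2 = (4.404226, -2.202864)
  → (2.420343, -1.853966)
0.400000: (2.420343, -1.853966)
  k1 = (4.606475, -2.289465)
  predictor → (3.341637, -2.311859)
  k2 = (6.077406, -3.379017)
  → (3.488731, -2.420815)
(u(0.6), v(0.6)) ≈ (3.4887, -2.4208)

3.4887, -2.4208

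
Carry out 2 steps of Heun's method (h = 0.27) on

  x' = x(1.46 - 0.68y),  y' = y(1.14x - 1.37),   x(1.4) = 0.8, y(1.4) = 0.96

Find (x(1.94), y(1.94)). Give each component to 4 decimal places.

Heun on (x,y): k1 = f(s_n, state_n); k2 = f(s_n + h, state_n + h·k1); state_{n+1} = state_n + (h/2)·(k1 + k2).
1.400000: (0.800000, 0.960000)
  k1 = (0.645760, -0.439680)
  predictor → (0.974355, 0.841286)
  k2 = (0.865155, -0.218091)
  → (1.003973, 0.871201)
1.670000: (1.003973, 0.871201)
  k1 = (0.871031, -0.196430)
  predictor → (1.239152, 0.818165)
  k2 = (1.119757, 0.034881)
  → (1.272730, 0.849392)
(x(1.94), y(1.94)) ≈ (1.2727, 0.8494)

1.2727, 0.8494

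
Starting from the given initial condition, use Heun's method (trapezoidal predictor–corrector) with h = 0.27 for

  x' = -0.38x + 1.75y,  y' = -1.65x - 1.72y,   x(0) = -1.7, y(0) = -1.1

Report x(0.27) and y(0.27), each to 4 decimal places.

-1.7280, -0.0494

Heun on (x,y): k1 = f(t_n, state_n); k2 = f(t_n + h, state_n + h·k1); state_{n+1} = state_n + (h/2)·(k1 + k2).
0.000000: (-1.700000, -1.100000)
  k1 = (-1.279000, 4.697000)
  predictor → (-2.045330, 0.168190)
  k2 = (1.071558, 3.085508)
  → (-1.728005, -0.049361)
(x(0.27), y(0.27)) ≈ (-1.7280, -0.0494)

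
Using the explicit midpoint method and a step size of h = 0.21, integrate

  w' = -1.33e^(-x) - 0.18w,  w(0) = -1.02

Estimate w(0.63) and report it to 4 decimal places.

-1.4928

Midpoint: k1 = f(x_n, w_n); k2 = f(x_n + h/2, w_n + (h/2)·k1); w_{n+1} = w_n + h·k2.
x=0.000000, w=-1.020000:
  k1 = f(0.000000, -1.020000) = -1.146400
  k2 = f(0.105000, -1.140372) = -0.992165
  w ← -1.020000 + 0.21·(-0.992165) = -1.228355
x=0.210000, w=-1.228355:
  k1 = f(0.210000, -1.228355) = -0.856973
  k2 = f(0.315000, -1.318337) = -0.733319
  w ← -1.228355 + 0.21·(-0.733319) = -1.382351
x=0.420000, w=-1.382351:
  k1 = f(0.420000, -1.382351) = -0.625049
  k2 = f(0.525000, -1.447982) = -0.526132
  w ← -1.382351 + 0.21·(-0.526132) = -1.492839
w(0.63) ≈ -1.4928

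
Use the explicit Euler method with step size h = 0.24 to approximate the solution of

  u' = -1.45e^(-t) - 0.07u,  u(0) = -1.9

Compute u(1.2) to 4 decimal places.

Euler: u_{n+1} = u_n + h·f(t_n, u_n).
t=0.000000, u=-1.900000: f=-1.317000 → u ← -1.900000 + 0.24·(-1.317000) = -2.216080
t=0.240000, u=-2.216080: f=-0.985485 → u ← -2.216080 + 0.24·(-0.985485) = -2.452596
t=0.480000, u=-2.452596: f=-0.725554 → u ← -2.452596 + 0.24·(-0.725554) = -2.626729
t=0.720000, u=-2.626729: f=-0.521920 → u ← -2.626729 + 0.24·(-0.521920) = -2.751990
t=0.960000, u=-2.751990: f=-0.362555 → u ← -2.751990 + 0.24·(-0.362555) = -2.839003
u(1.2) ≈ -2.8390

-2.8390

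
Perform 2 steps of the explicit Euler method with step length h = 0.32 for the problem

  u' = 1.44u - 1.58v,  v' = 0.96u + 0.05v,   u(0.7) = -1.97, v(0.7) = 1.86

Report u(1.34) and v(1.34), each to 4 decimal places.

-6.2271, 0.1322

Euler on (u,v): u_{n+1} = u_n + h·u', v_{n+1} = v_n + h·v'.
0.700000: (-1.970000, 1.860000); f=(-5.775600, -1.798200) → (-3.818192, 1.284576)
1.020000: (-3.818192, 1.284576); f=(-7.527827, -3.601236) → (-6.227096, 0.132181)
(u(1.34), v(1.34)) ≈ (-6.2271, 0.1322)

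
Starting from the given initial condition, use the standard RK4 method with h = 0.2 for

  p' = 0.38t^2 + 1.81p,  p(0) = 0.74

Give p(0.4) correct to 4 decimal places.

RK4: k1 = f(t_n, p_n); k2 = f(t_n + h/2, p_n + (h/2)·k1); k3 = f(t_n + h/2, p_n + (h/2)·k2); k4 = f(t_n + h, p_n + h·k3); p_{n+1} = p_n + (h/6)·(k1 + 2k2 + 2k3 + k4).
t=0.000000, p=0.740000:
  k1 = f(0.000000, 0.740000) = 1.339400
  k2 = f(0.100000, 0.873940) = 1.585631
  k3 = f(0.100000, 0.898563) = 1.630199
  k4 = f(0.200000, 1.066040) = 1.944732
  p ← 0.740000 + (0.2/6)·(k1 + 2k2 + 2k3 + k4) = 1.063860
t=0.200000, p=1.063860:
  k1 = f(0.200000, 1.063860) = 1.940786
  k2 = f(0.300000, 1.257938) = 2.311069
  k3 = f(0.300000, 1.294967) = 2.378090
  k4 = f(0.400000, 1.539478) = 2.847255
  p ← 1.063860 + (0.2/6)·(k1 + 2k2 + 2k3 + k4) = 1.536072
p(0.4) ≈ 1.5361

1.5361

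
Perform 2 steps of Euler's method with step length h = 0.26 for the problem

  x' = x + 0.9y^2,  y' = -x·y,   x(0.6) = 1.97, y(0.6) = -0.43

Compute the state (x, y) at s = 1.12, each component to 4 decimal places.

Euler on (x,y): x_{n+1} = x_n + h·x', y_{n+1} = y_n + h·y'.
0.600000: (1.970000, -0.430000); f=(2.136410, 0.847100) → (2.525467, -0.209754)
0.860000: (2.525467, -0.209754); f=(2.565064, 0.529727) → (3.192383, -0.072025)
(x(1.12), y(1.12)) ≈ (3.1924, -0.0720)

3.1924, -0.0720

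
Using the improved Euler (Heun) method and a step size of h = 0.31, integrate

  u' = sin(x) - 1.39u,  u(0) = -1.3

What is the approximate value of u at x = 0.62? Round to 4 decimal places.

-0.4213

Heun: k1 = f(x_n, u_n); k2 = f(x_n + h, u_n + h·k1); u_{n+1} = u_n + (h/2)·(k1 + k2).
x=0.000000, u=-1.300000:
  k1 = f(0.000000, -1.300000) = 1.807000
  k2 = f(0.310000, -0.739830) = 1.333422
  u ← -1.300000 + (0.31/2)·(1.807000 + 1.333422) = -0.813235
x=0.310000, u=-0.813235:
  k1 = f(0.310000, -0.813235) = 1.435455
  k2 = f(0.620000, -0.368244) = 1.092894
  u ← -0.813235 + (0.31/2)·(1.435455 + 1.092894) = -0.421341
u(0.62) ≈ -0.4213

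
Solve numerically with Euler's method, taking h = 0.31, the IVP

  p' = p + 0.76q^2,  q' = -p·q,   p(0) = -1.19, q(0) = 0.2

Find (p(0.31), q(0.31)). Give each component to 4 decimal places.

Euler on (p,q): p_{n+1} = p_n + h·p', q_{n+1} = q_n + h·q'.
0.000000: (-1.190000, 0.200000); f=(-1.159600, 0.238000) → (-1.549476, 0.273780)
(p(0.31), q(0.31)) ≈ (-1.5495, 0.2738)

-1.5495, 0.2738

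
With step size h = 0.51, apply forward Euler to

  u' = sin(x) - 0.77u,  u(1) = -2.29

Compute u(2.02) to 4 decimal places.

Euler: u_{n+1} = u_n + h·f(x_n, u_n).
x=1.000000, u=-2.290000: f=2.604771 → u ← -2.290000 + 0.51·2.604771 = -0.961567
x=1.510000, u=-0.961567: f=1.738559 → u ← -0.961567 + 0.51·1.738559 = -0.074902
u(2.02) ≈ -0.0749

-0.0749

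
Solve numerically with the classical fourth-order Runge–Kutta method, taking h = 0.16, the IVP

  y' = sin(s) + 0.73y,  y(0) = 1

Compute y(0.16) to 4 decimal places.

RK4: k1 = f(s_n, y_n); k2 = f(s_n + h/2, y_n + (h/2)·k1); k3 = f(s_n + h/2, y_n + (h/2)·k2); k4 = f(s_n + h, y_n + h·k3); y_{n+1} = y_n + (h/6)·(k1 + 2k2 + 2k3 + k4).
s=0.000000, y=1.000000:
  k1 = f(0.000000, 1.000000) = 0.730000
  k2 = f(0.080000, 1.058400) = 0.852547
  k3 = f(0.080000, 1.068204) = 0.859703
  k4 = f(0.160000, 1.137553) = 0.989732
  y ← 1.000000 + (0.16/6)·(k1 + 2k2 + 2k3 + k4) = 1.137180
y(0.16) ≈ 1.1372

1.1372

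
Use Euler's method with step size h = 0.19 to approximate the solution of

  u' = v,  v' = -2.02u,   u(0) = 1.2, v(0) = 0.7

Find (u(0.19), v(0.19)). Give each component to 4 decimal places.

1.3330, 0.2394

Euler on (u,v): u_{n+1} = u_n + h·u', v_{n+1} = v_n + h·v'.
0.000000: (1.200000, 0.700000); f=(0.700000, -2.424000) → (1.333000, 0.239440)
(u(0.19), v(0.19)) ≈ (1.3330, 0.2394)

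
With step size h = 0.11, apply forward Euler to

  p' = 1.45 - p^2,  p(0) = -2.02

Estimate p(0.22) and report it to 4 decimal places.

Euler: p_{n+1} = p_n + h·f(t_n, p_n).
t=0.000000, p=-2.020000: f=-2.630400 → p ← -2.020000 + 0.11·(-2.630400) = -2.309344
t=0.110000, p=-2.309344: f=-3.883070 → p ← -2.309344 + 0.11·(-3.883070) = -2.736482
p(0.22) ≈ -2.7365

-2.7365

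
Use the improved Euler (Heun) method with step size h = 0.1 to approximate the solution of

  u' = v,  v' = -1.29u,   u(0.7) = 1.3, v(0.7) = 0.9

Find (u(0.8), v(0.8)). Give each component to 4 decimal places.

1.3816, 0.7265

Heun on (u,v): k1 = f(x_n, state_n); k2 = f(x_n + h, state_n + h·k1); state_{n+1} = state_n + (h/2)·(k1 + k2).
0.700000: (1.300000, 0.900000)
  k1 = (0.900000, -1.677000)
  predictor → (1.390000, 0.732300)
  k2 = (0.732300, -1.793100)
  → (1.381615, 0.726495)
(u(0.8), v(0.8)) ≈ (1.3816, 0.7265)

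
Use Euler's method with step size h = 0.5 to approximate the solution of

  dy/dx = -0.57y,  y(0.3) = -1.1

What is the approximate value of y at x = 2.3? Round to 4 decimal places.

-0.2875

Euler: y_{n+1} = y_n + h·f(x_n, y_n).
x=0.300000, y=-1.100000: f=0.627000 → y ← -1.100000 + 0.5·0.627000 = -0.786500
x=0.800000, y=-0.786500: f=0.448305 → y ← -0.786500 + 0.5·0.448305 = -0.562348
x=1.300000, y=-0.562348: f=0.320538 → y ← -0.562348 + 0.5·0.320538 = -0.402078
x=1.800000, y=-0.402078: f=0.229185 → y ← -0.402078 + 0.5·0.229185 = -0.287486
y(2.3) ≈ -0.2875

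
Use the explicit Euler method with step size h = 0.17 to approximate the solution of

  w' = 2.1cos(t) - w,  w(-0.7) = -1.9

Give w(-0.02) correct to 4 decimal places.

Euler: w_{n+1} = w_n + h·f(t_n, w_n).
t=-0.700000, w=-1.900000: f=3.506169 → w ← -1.900000 + 0.17·3.506169 = -1.303951
t=-0.530000, w=-1.303951: f=3.115846 → w ← -1.303951 + 0.17·3.115846 = -0.774257
t=-0.360000, w=-0.774257: f=2.739641 → w ← -0.774257 + 0.17·2.739641 = -0.308519
t=-0.190000, w=-0.308519: f=2.370727 → w ← -0.308519 + 0.17·2.370727 = 0.094505
w(-0.02) ≈ 0.0945

0.0945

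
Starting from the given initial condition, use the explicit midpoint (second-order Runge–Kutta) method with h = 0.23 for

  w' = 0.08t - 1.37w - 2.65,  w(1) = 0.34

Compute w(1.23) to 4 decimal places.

Midpoint: k1 = f(t_n, w_n); k2 = f(t_n + h/2, w_n + (h/2)·k1); w_{n+1} = w_n + h·k2.
t=1.000000, w=0.340000:
  k1 = f(1.000000, 0.340000) = -3.035800
  k2 = f(1.115000, -0.009117) = -2.548310
  w ← 0.340000 + 0.23·(-2.548310) = -0.246111
w(1.23) ≈ -0.2461

-0.2461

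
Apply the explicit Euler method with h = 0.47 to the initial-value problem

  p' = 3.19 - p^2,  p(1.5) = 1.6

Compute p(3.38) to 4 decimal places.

1.7498

Euler: p_{n+1} = p_n + h·f(s_n, p_n).
s=1.500000, p=1.600000: f=0.630000 → p ← 1.600000 + 0.47·0.630000 = 1.896100
s=1.970000, p=1.896100: f=-0.405195 → p ← 1.896100 + 0.47·(-0.405195) = 1.705658
s=2.440000, p=1.705658: f=0.280730 → p ← 1.705658 + 0.47·0.280730 = 1.837601
s=2.910000, p=1.837601: f=-0.186779 → p ← 1.837601 + 0.47·(-0.186779) = 1.749815
p(3.38) ≈ 1.7498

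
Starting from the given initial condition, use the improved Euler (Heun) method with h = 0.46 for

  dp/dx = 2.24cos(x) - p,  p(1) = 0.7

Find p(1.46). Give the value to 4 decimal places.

Heun: k1 = f(x_n, p_n); k2 = f(x_n + h, p_n + h·k1); p_{n+1} = p_n + (h/2)·(k1 + k2).
x=1.000000, p=0.700000:
  k1 = f(1.000000, 0.700000) = 0.510277
  k2 = f(1.460000, 0.934727) = -0.687051
  p ← 0.700000 + (0.46/2)·(0.510277 + (-0.687051)) = 0.659342
p(1.46) ≈ 0.6593

0.6593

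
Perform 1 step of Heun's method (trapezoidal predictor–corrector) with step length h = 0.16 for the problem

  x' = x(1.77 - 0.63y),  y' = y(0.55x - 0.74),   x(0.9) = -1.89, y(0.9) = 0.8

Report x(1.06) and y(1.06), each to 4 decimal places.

Heun on (x,y): k1 = f(t_n, state_n); k2 = f(t_n + h, state_n + h·k1); state_{n+1} = state_n + (h/2)·(k1 + k2).
0.900000: (-1.890000, 0.800000)
  k1 = (-2.392740, -1.423600)
  predictor → (-2.272838, 0.572224)
  k2 = (-3.203563, -1.138761)
  → (-2.337704, 0.595011)
(x(1.06), y(1.06)) ≈ (-2.3377, 0.5950)

-2.3377, 0.5950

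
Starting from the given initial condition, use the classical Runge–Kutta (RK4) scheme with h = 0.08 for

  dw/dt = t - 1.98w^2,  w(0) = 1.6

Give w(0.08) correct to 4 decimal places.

RK4: k1 = f(t_n, w_n); k2 = f(t_n + h/2, w_n + (h/2)·k1); k3 = f(t_n + h/2, w_n + (h/2)·k2); k4 = f(t_n + h, w_n + h·k3); w_{n+1} = w_n + (h/6)·(k1 + 2k2 + 2k3 + k4).
t=0.000000, w=1.600000:
  k1 = f(0.000000, 1.600000) = -5.068800
  k2 = f(0.040000, 1.397248) = -3.825558
  k3 = f(0.040000, 1.446978) = -4.105614
  k4 = f(0.080000, 1.271551) = -3.121346
  w ← 1.600000 + (0.08/6)·(k1 + 2k2 + 2k3 + k4) = 1.279300
w(0.08) ≈ 1.2793

1.2793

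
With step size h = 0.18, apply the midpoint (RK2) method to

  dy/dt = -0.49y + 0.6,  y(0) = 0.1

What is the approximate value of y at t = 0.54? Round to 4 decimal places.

Midpoint: k1 = f(t_n, y_n); k2 = f(t_n + h/2, y_n + (h/2)·k1); y_{n+1} = y_n + h·k2.
t=0.000000, y=0.100000:
  k1 = f(0.000000, 0.100000) = 0.551000
  k2 = f(0.090000, 0.149590) = 0.526701
  y ← 0.100000 + 0.18·0.526701 = 0.194806
t=0.180000, y=0.194806:
  k1 = f(0.180000, 0.194806) = 0.504545
  k2 = f(0.270000, 0.240215) = 0.482295
  y ← 0.194806 + 0.18·0.482295 = 0.281619
t=0.360000, y=0.281619:
  k1 = f(0.360000, 0.281619) = 0.462007
  k2 = f(0.450000, 0.323200) = 0.441632
  y ← 0.281619 + 0.18·0.441632 = 0.361113
y(0.54) ≈ 0.3611

0.3611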